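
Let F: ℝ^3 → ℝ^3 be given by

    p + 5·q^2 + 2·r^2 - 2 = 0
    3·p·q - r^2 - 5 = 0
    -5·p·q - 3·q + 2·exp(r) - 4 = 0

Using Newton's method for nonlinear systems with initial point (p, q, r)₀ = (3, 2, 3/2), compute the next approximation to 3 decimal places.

(5.029, 0.069, 3.349)

At (3, 2, 3/2): F = (25.500, 10.750, -31.03662).
Jacobian J = [[1, 10·q, 4·r], [3·q, 3·p, -2·r], [-5·q, -5·p - 3, 2·exp(r)]].
At the point, J = [[1.000, 20.000, 6.000], [6.000, 9.000, -3.000], [-10.000, -18.000, 8.96338]] (det J = -556.93497).
Solving J·Δ = −F gives Δ = (2.029, -1.931, 1.849).
Then the next iterate is (p, q, r)₁ = (5.029, 0.069, 3.349).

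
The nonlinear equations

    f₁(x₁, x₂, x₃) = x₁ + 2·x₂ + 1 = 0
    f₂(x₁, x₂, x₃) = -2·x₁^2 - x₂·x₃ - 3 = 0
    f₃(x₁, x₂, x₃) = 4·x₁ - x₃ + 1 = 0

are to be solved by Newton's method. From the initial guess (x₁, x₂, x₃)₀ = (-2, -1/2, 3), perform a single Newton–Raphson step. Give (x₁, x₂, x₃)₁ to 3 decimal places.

At (-2, -1/2, 3): F = (-2.000, -9.500, -10.000).
Jacobian J = [[1, 2, 0], [-4·x₁, -x₃, -x₂], [4, 0, -1]].
At the point, J = [[1.000, 2.000, 0.000], [8.000, -3.000, 0.500], [4.000, 0.000, -1.000]] (det J = 23.000).
Solving J·Δ = −F gives Δ = (1.522, 0.239, -3.913).
Then the next iterate is (x₁, x₂, x₃)₁ = (-0.478, -0.261, -0.913).

(-0.478, -0.261, -0.913)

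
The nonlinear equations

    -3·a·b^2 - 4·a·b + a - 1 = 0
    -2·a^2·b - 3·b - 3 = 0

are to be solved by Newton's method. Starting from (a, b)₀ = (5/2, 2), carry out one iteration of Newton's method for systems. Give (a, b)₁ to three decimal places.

(1.297, 1.359)

At (5/2, 2): F = (-48.500, -34.000).
Jacobian J = [[-3·b^2 - 4·b + 1, -6·a·b - 4·a], [-4·a·b, -2·a^2 - 3]].
At the point, J = [[-19.000, -40.000], [-20.000, -15.500]] (det J = -505.500).
Solving J·Δ = −F gives Δ = (-1.203, -0.641).
Then the next iterate is (a, b)₁ = (1.297, 1.359).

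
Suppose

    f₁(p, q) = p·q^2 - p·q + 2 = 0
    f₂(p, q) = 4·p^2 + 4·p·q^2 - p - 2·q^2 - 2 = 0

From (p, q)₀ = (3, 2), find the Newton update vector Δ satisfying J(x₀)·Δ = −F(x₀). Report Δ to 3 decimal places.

At (3, 2): F = (8.000, 71.000).
Jacobian J = [[q^2 - q, 2·p·q - p], [8·p + 4·q^2 - 1, 8·p·q - 4·q]].
At the point, J = [[2.000, 9.000], [39.000, 40.000]] (det J = -271.000).
Solving J·Δ = −F gives Δ = (-1.177, -0.627).

(-1.177, -0.627)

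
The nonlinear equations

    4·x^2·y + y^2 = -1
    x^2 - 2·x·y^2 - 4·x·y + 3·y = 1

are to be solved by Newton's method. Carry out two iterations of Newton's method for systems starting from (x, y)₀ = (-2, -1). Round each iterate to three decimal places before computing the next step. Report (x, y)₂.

(-1.120, 0.152)

At (-2, -1): F = (-14.000, -4.000).
Jacobian J = [[8·x·y, 4·x^2 + 2·y], [2·x - 2·y^2 - 4·y, -4·x·y - 4·x + 3]].
At the point, J = [[16.000, 14.000], [-2.000, 3.000]] (det J = 76.000).
Solving J·Δ = −F gives Δ = (-0.184, 1.211).
Then the next iterate is (x, y)₁ = (-2.184, 0.211).
Round to (-2.184, 0.211) and repeat: F = (5.07028, 6.44062), J = [[-3.68659, 19.50142], [-5.30104, 13.57930]].
Δ = (1.064, -0.059), so (x, y)₂ = (-1.120, 0.152).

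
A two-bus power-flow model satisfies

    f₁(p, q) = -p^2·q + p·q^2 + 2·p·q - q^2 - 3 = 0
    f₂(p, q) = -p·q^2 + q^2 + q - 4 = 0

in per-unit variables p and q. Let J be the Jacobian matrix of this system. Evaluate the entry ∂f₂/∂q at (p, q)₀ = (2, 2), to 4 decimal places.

∂f₂/∂q = -2·p·q + 2·q + 1.
At (2, 2) this is -3.0000.

-3.0000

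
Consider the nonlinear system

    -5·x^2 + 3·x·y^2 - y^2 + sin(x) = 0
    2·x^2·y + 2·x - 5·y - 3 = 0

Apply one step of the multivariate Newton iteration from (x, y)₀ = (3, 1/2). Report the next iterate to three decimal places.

At (3, 1/2): F = (-42.85888, 9.500).
Jacobian J = [[-10·x + 3·y^2 + cos(x), 6·x·y - 2·y], [4·x·y + 2, 2·x^2 - 5]].
At the point, J = [[-30.23999, 8.000], [8.000, 13.000]] (det J = -457.11990).
Solving J·Δ = −F gives Δ = (-1.385, 0.122).
Then the next iterate is (x, y)₁ = (1.615, 0.622).

(1.615, 0.622)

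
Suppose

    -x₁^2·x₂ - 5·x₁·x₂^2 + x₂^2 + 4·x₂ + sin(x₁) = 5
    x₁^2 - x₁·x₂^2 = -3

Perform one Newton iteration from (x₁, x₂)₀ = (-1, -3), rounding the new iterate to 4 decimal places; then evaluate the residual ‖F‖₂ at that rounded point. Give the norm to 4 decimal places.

466.1967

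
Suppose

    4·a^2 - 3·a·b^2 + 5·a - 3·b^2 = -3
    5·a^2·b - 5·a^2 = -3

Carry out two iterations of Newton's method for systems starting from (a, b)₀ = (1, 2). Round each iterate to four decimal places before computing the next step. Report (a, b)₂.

At (1, 2): F = (-12.0000, 8.0000).
Jacobian J = [[8·a - 3·b^2 + 5, -6·a·b - 6·b], [10·a·b - 10·a, 5·a^2]].
At the point, J = [[1.0000, -24.0000], [10.0000, 5.0000]] (det J = 245.0000).
Solving J·Δ = −F gives Δ = (-0.5388, -0.5224).
Then the next iterate is (a, b)₁ = (0.4612, 1.4776).
Round to (0.4612, 1.4776) and repeat: F = (-3.413900, 3.507941), J = [[2.139695, -12.954415], [2.202691, 1.063527]].
Δ = (-1.3571, -0.4877), so (a, b)₂ = (-0.8959, 0.9899).

(-0.8959, 0.9899)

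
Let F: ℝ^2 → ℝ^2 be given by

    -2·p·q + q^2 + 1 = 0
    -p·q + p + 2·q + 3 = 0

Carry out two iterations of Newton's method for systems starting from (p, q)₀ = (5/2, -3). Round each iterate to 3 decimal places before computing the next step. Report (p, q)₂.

(-0.178, -0.998)

At (5/2, -3): F = (25.000, 7.000).
Jacobian J = [[-2·q, -2·p + 2·q], [-q + 1, -p + 2]].
At the point, J = [[6.000, -11.000], [4.000, -0.500]] (det J = 41.000).
Solving J·Δ = −F gives Δ = (-1.573, 1.415).
Then the next iterate is (p, q)₁ = (0.927, -1.585).
Round to (0.927, -1.585) and repeat: F = (6.45082, 2.22630), J = [[3.170, -5.024], [2.585, 1.073]].
Δ = (-1.105, 0.587), so (p, q)₂ = (-0.178, -0.998).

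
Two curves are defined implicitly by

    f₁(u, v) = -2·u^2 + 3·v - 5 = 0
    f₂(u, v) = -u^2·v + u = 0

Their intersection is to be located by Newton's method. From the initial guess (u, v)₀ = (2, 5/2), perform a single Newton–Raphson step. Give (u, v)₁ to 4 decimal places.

(1.2203, 2.2542)

At (2, 5/2): F = (-5.5000, -8.0000).
Jacobian J = [[-4·u, 3], [-2·u·v + 1, -u^2]].
At the point, J = [[-8.0000, 3.0000], [-9.0000, -4.0000]] (det J = 59.0000).
Solving J·Δ = −F gives Δ = (-0.7797, -0.2458).
Then the next iterate is (u, v)₁ = (1.2203, 2.2542).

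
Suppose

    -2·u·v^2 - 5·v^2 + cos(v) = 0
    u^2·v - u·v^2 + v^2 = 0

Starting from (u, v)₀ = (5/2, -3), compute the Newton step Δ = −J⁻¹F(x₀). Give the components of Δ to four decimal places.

At (5/2, -3): F = (-90.989992, -32.2500).
Jacobian J = [[-2·v^2, -4·u·v - 10·v - sin(v)], [2·u·v - v^2, u^2 - 2·u·v + 2·v]].
At the point, J = [[-18.0000, 60.141120], [-24.0000, 15.2500]] (det J = 1168.886880).
Solving J·Δ = −F gives Δ = (-0.4722, 1.3716).

(-0.4722, 1.3716)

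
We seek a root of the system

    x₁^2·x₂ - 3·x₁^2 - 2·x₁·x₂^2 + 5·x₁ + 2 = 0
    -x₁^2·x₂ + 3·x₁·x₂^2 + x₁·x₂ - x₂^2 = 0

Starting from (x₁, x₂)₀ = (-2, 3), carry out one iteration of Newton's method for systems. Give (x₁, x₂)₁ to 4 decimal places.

(-0.3261, 2.7772)

At (-2, 3): F = (28.0000, -81.0000).
Jacobian J = [[2·x₁·x₂ - 6·x₁ - 2·x₂^2 + 5, x₁^2 - 4·x₁·x₂], [-2·x₁·x₂ + 3·x₂^2 + x₂, -x₁^2 + 6·x₁·x₂ + x₁ - 2·x₂]].
At the point, J = [[-13.0000, 28.0000], [42.0000, -48.0000]] (det J = -552.0000).
Solving J·Δ = −F gives Δ = (1.6739, -0.2228).
Then the next iterate is (x₁, x₂)₁ = (-0.3261, 2.7772).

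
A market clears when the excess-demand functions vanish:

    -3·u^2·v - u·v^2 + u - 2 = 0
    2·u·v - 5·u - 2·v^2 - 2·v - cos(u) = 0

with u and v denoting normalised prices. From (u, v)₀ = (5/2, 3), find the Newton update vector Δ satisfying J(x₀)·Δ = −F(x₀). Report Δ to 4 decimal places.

At (5/2, 3): F = (-78.2500, -20.698856).
Jacobian J = [[-6·u·v - v^2 + 1, -3·u^2 - 2·u·v], [2·v + sin(u) - 5, 2·u - 4·v - 2]].
At the point, J = [[-53.0000, -33.7500], [1.598472, -9.0000]] (det J = 530.948435).
Solving J·Δ = −F gives Δ = (-0.0107, -2.3018).

(-0.0107, -2.3018)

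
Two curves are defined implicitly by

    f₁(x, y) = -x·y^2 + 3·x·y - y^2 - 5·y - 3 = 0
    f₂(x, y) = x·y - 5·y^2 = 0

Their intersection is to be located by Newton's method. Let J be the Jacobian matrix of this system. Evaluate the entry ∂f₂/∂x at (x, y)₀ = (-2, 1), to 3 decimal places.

1.000

∂f₂/∂x = y.
At (-2, 1) this is 1.000.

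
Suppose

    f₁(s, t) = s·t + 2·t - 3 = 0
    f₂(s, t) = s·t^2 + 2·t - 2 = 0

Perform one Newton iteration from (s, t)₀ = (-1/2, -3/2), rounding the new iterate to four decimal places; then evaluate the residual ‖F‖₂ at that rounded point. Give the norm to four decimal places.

2.9952

At (-1/2, -3/2): F = (-5.2500, -6.1250).
Jacobian J = [[t, s + 2], [t^2, 2·s·t + 2]].
At the point, J = [[-1.5000, 1.5000], [2.2500, 3.5000]] (det J = -8.6250).
Solving J·Δ = −F gives Δ = (-1.0652, 2.4348).
Then the next iterate is (s, t)₁ = (-1.5652, 0.9348).
Re-evaluating at (-1.5652, 0.9348): F = (-2.593549, -1.498152), so ‖F‖₂ = 2.9952.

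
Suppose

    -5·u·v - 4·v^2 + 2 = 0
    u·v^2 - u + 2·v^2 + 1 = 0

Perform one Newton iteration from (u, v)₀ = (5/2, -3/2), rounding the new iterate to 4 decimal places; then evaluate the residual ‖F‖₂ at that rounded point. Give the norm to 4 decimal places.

4.1326

At (5/2, -3/2): F = (11.7500, 8.6250).
Jacobian J = [[-5·v, -5·u - 8·v], [v^2 - 1, 2·u·v + 4·v]].
At the point, J = [[7.5000, -0.5000], [1.2500, -13.5000]] (det J = -100.6250).
Solving J·Δ = −F gives Δ = (-1.5335, 0.4969).
Then the next iterate is (u, v)₁ = (0.9665, -1.0031).
Re-evaluating at (0.9665, -1.0031): F = (2.822642, 3.018421), so ‖F‖₂ = 4.1326.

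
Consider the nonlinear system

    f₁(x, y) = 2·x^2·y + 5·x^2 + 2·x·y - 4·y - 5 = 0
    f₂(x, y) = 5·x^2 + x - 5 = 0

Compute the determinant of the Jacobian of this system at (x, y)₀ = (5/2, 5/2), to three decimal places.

-351.000

J = [[4·x·y + 10·x + 2·y, 2·x^2 + 2·x - 4], [10·x + 1, 0]].
At the point, J = [[55.000, 13.500], [26.000, 0.000]].
det J = -351.000.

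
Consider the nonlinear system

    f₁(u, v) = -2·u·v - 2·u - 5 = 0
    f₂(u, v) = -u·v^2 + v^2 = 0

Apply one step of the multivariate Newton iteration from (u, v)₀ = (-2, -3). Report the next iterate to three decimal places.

(1.500, -3.250)

At (-2, -3): F = (-13.000, 27.000).
Jacobian J = [[-2·v - 2, -2·u], [-v^2, -2·u·v + 2·v]].
At the point, J = [[4.000, 4.000], [-9.000, -18.000]] (det J = -36.000).
Solving J·Δ = −F gives Δ = (3.500, -0.250).
Then the next iterate is (u, v)₁ = (1.500, -3.250).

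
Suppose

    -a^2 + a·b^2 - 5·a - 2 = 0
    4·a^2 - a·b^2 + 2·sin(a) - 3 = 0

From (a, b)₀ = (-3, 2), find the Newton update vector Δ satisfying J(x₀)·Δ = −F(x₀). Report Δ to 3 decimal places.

At (-3, 2): F = (-8.000, 44.71776).
Jacobian J = [[-2·a + b^2 - 5, 2·a·b], [8·a - b^2 + 2·cos(a), -2·a·b]].
At the point, J = [[5.000, -12.000], [-29.97998, 12.000]] (det J = -299.75982).
Solving J·Δ = −F gives Δ = (1.470, -0.054).

(1.470, -0.054)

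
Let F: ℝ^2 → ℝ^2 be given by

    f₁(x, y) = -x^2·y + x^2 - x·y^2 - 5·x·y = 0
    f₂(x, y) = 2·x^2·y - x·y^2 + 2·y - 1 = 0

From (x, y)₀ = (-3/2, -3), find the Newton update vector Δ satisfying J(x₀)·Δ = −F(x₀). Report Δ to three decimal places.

(0.538, -0.862)

At (-3/2, -3): F = (0.000, -7.000).
Jacobian J = [[-2·x·y + 2·x - y^2 - 5·y, -x^2 - 2·x·y - 5·x], [4·x·y - y^2, 2·x^2 - 2·x·y + 2]].
At the point, J = [[-6.000, -3.750], [9.000, -2.500]] (det J = 48.750).
Solving J·Δ = −F gives Δ = (0.538, -0.862).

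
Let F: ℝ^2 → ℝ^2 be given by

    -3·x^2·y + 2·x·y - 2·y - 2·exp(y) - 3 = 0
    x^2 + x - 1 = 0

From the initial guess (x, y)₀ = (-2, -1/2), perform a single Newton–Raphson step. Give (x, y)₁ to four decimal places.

At (-2, -1/2): F = (4.786939, 1.0000).
Jacobian J = [[-6·x·y + 2·y, -3·x^2 + 2·x - 2·exp(y) - 2], [2·x + 1, 0]].
At the point, J = [[-7.0000, -19.213061], [-3.0000, 0.0000]] (det J = -57.639184).
Solving J·Δ = −F gives Δ = (0.3333, 0.1277).
Then the next iterate is (x, y)₁ = (-1.6667, -0.3723).

(-1.6667, -0.3723)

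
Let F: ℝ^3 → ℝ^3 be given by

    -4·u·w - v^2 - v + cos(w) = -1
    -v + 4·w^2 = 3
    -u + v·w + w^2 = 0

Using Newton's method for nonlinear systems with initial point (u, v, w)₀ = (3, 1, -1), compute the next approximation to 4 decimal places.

At (3, 1, -1): F = (11.540302, 0.0000, -3.0000).
Jacobian J = [[-4·w, -2·v - 1, -4·u - sin(w)], [0, -1, 8·w], [-1, w, v + 2·w]].
At the point, J = [[4.0000, -3.0000, -11.158529], [0.0000, -1.0000, -8.0000], [-1.0000, -1.0000, -1.0000]] (det J = -40.841471).
Solving J·Δ = −F gives Δ = (-2.9212, -0.0900, 0.0113).
Then the next iterate is (u, v, w)₁ = (0.0788, 0.9100, -0.9887).

(0.0788, 0.9100, -0.9887)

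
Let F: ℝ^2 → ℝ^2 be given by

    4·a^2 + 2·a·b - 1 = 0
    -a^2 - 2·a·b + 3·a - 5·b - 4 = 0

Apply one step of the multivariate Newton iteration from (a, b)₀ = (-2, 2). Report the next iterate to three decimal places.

At (-2, 2): F = (7.000, -16.000).
Jacobian J = [[8·a + 2·b, 2·a], [-2·a - 2·b + 3, -2·a - 5]].
At the point, J = [[-12.000, -4.000], [3.000, -1.000]] (det J = 24.000).
Solving J·Δ = −F gives Δ = (2.958, -7.125).
Then the next iterate is (a, b)₁ = (0.958, -5.125).

(0.958, -5.125)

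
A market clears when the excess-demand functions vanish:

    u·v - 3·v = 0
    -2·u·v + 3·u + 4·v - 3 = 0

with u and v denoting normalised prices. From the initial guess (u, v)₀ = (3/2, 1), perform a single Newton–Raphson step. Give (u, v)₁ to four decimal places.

At (3/2, 1): F = (-1.5000, 2.5000).
Jacobian J = [[v, u - 3], [-2·v + 3, -2·u + 4]].
At the point, J = [[1.0000, -1.5000], [1.0000, 1.0000]] (det J = 2.5000).
Solving J·Δ = −F gives Δ = (-0.9000, -1.6000).
Then the next iterate is (u, v)₁ = (0.6000, -0.6000).

(0.6000, -0.6000)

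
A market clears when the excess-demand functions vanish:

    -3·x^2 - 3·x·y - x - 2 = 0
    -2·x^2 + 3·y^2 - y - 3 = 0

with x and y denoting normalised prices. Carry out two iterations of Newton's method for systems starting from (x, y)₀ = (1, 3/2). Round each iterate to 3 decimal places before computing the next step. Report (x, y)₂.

(-0.353, 1.120)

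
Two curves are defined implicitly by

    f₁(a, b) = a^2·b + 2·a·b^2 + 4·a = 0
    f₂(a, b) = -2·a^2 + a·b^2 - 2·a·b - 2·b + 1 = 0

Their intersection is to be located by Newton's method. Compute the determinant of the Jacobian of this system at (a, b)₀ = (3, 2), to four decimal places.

492.0000

J = [[2·a·b + 2·b^2 + 4, a^2 + 4·a·b], [-4·a + b^2 - 2·b, 2·a·b - 2·a - 2]].
At the point, J = [[24.0000, 33.0000], [-12.0000, 4.0000]].
det J = 492.0000.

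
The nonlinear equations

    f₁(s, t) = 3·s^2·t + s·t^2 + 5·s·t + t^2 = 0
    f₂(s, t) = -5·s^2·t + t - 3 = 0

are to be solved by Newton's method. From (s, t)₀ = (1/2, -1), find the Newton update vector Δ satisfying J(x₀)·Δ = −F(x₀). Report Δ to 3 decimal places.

(-2.250, -56.000)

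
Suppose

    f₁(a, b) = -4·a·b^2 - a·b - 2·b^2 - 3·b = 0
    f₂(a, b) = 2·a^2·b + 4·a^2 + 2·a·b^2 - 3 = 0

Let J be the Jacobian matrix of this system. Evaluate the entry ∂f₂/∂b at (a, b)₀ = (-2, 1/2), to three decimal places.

∂f₂/∂b = 2·a^2 + 4·a·b.
At (-2, 1/2) this is 4.000.

4.000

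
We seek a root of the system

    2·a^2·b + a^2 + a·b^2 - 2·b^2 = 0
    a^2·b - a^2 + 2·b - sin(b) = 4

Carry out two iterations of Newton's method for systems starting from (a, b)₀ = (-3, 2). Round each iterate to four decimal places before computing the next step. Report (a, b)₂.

(-1.6106, 1.7119)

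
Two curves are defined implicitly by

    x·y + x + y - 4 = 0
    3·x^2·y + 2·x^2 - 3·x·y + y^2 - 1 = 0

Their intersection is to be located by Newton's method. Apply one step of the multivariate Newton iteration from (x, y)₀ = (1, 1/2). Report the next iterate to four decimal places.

At (1, 1/2): F = (-2.0000, 1.2500).
Jacobian J = [[y + 1, x + 1], [6·x·y + 4·x - 3·y, 3·x^2 - 3·x + 2·y]].
At the point, J = [[1.5000, 2.0000], [5.5000, 1.0000]] (det J = -9.5000).
Solving J·Δ = −F gives Δ = (-0.4737, 1.3553).
Then the next iterate is (x, y)₁ = (0.5263, 1.8553).

(0.5263, 1.8553)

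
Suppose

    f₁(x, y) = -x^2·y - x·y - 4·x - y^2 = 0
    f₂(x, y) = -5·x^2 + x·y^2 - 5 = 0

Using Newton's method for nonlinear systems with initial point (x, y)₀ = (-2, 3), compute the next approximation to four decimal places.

(-0.4884, 3.0698)

At (-2, 3): F = (-7.0000, -43.0000).
Jacobian J = [[-2·x·y - y - 4, -x^2 - x - 2·y], [-10·x + y^2, 2·x·y]].
At the point, J = [[5.0000, -8.0000], [29.0000, -12.0000]] (det J = 172.0000).
Solving J·Δ = −F gives Δ = (1.5116, 0.0698).
Then the next iterate is (x, y)₁ = (-0.4884, 3.0698).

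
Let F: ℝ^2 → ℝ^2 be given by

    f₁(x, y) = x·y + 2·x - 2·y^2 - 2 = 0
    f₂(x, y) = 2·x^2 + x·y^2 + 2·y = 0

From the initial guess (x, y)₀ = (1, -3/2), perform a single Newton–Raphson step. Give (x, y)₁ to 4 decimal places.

(0.9379, -0.6384)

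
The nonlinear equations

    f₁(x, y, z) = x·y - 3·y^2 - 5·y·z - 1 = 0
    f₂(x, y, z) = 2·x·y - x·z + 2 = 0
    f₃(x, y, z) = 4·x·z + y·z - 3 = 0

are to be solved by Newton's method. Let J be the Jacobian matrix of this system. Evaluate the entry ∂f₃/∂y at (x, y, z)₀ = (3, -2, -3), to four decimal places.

∂f₃/∂y = z.
At (3, -2, -3) this is -3.0000.

-3.0000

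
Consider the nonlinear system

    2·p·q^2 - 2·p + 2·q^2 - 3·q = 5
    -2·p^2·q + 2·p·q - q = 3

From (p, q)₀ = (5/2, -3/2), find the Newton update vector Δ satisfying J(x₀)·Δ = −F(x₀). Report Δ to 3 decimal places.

At (5/2, -3/2): F = (10.250, 9.750).
Jacobian J = [[2·q^2 - 2, 4·p·q + 4·q - 3], [-4·p·q + 2·q, -2·p^2 + 2·p - 1]].
At the point, J = [[2.500, -24.000], [12.000, -8.500]] (det J = 266.750).
Solving J·Δ = −F gives Δ = (-0.551, 0.370).

(-0.551, 0.370)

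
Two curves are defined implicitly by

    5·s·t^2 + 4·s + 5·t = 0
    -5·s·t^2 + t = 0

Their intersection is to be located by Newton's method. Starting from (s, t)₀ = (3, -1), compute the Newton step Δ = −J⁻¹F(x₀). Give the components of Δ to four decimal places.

(-1.8312, 0.2208)

At (3, -1): F = (22.0000, -16.0000).
Jacobian J = [[5·t^2 + 4, 10·s·t + 5], [-5·t^2, -10·s·t + 1]].
At the point, J = [[9.0000, -25.0000], [-5.0000, 31.0000]] (det J = 154.0000).
Solving J·Δ = −F gives Δ = (-1.8312, 0.2208).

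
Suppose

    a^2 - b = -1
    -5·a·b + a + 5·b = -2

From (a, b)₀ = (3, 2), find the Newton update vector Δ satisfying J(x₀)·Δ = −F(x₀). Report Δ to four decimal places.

At (3, 2): F = (8.0000, -15.0000).
Jacobian J = [[2·a, -1], [-5·b + 1, -5·a + 5]].
At the point, J = [[6.0000, -1.0000], [-9.0000, -10.0000]] (det J = -69.0000).
Solving J·Δ = −F gives Δ = (-1.3768, -0.2609).

(-1.3768, -0.2609)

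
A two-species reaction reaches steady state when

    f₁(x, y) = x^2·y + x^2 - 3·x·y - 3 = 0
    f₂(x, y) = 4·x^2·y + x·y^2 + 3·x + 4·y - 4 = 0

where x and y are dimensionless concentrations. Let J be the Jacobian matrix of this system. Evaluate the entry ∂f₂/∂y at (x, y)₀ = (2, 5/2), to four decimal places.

30.0000

∂f₂/∂y = 4·x^2 + 2·x·y + 4.
At (2, 5/2) this is 30.0000.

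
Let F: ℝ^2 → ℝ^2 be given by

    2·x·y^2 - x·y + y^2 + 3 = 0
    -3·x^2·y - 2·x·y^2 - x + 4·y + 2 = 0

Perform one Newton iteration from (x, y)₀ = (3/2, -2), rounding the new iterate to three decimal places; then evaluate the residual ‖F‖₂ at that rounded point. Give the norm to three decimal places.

7.237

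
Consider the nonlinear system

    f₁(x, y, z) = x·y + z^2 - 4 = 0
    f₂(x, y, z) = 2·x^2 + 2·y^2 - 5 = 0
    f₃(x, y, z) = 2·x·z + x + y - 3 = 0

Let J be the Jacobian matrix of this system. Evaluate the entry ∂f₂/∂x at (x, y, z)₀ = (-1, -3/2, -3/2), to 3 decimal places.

∂f₂/∂x = 4·x.
At (-1, -3/2, -3/2) this is -4.000.

-4.000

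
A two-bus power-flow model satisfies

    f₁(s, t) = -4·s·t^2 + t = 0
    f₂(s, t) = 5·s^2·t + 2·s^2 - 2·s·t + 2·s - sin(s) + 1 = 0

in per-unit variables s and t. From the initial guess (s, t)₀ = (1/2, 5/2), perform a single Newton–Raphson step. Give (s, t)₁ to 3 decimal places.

(0.262, 2.051)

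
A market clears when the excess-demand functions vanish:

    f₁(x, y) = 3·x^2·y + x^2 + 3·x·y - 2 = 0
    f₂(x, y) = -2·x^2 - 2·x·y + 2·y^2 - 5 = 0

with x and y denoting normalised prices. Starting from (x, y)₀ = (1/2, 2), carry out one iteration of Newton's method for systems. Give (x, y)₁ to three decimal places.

(0.327, 1.780)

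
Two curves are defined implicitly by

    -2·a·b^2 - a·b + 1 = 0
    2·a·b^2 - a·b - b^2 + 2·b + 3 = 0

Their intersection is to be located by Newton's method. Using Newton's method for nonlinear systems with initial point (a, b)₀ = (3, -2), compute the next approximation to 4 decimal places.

At (3, -2): F = (-17.0000, 25.0000).
Jacobian J = [[-2·b^2 - b, -4·a·b - a], [2·b^2 - b, 4·a·b - a - 2·b + 2]].
At the point, J = [[-6.0000, 21.0000], [10.0000, -21.0000]] (det J = -84.0000).
Solving J·Δ = −F gives Δ = (-2.0000, 0.2381).
Then the next iterate is (a, b)₁ = (1.0000, -1.7619).

(1.0000, -1.7619)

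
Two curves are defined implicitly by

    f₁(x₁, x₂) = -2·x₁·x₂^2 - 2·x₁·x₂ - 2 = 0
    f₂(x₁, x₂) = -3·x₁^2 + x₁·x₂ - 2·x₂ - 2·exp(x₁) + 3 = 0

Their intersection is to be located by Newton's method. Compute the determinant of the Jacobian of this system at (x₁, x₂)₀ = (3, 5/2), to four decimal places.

J = [[-2·x₂^2 - 2·x₂, -4·x₁·x₂ - 2·x₁], [-6·x₁ + x₂ - 2·exp(x₁), x₁ - 2]].
At the point, J = [[-17.5000, -36.0000], [-55.671074, 1.0000]].
det J = -2021.6587.

-2021.6587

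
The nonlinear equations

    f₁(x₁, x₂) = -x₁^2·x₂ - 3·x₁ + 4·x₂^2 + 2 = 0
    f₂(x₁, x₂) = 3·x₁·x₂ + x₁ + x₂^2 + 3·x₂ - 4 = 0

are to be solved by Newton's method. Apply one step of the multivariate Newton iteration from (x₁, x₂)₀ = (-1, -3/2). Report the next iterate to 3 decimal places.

At (-1, -3/2): F = (15.500, -2.750).
Jacobian J = [[-2·x₁·x₂ - 3, -x₁^2 + 8·x₂], [3·x₂ + 1, 3·x₁ + 2·x₂ + 3]].
At the point, J = [[-6.000, -13.000], [-3.500, -3.000]] (det J = -27.500).
Solving J·Δ = −F gives Δ = (-2.991, 2.573).
Then the next iterate is (x₁, x₂)₁ = (-3.991, 1.073).

(-3.991, 1.073)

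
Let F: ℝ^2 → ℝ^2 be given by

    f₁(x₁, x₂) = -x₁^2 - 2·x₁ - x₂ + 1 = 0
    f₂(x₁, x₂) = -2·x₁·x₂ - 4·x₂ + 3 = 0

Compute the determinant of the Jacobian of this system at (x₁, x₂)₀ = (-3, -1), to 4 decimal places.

10.0000

J = [[-2·x₁ - 2, -1], [-2·x₂, -2·x₁ - 4]].
At the point, J = [[4.0000, -1.0000], [2.0000, 2.0000]].
det J = 10.0000.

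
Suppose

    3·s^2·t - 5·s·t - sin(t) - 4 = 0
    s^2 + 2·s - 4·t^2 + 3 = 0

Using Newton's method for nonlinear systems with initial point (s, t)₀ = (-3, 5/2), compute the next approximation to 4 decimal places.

At (-3, 5/2): F = (100.401528, -19.0000).
Jacobian J = [[6·s·t - 5·t, 3·s^2 - 5·s - cos(t)], [2·s + 2, -8·t]].
At the point, J = [[-57.5000, 42.801144], [-4.0000, -20.0000]] (det J = 1321.204574).
Solving J·Δ = −F gives Δ = (0.9043, -1.1309).
Then the next iterate is (s, t)₁ = (-2.0957, 1.3691).

(-2.0957, 1.3691)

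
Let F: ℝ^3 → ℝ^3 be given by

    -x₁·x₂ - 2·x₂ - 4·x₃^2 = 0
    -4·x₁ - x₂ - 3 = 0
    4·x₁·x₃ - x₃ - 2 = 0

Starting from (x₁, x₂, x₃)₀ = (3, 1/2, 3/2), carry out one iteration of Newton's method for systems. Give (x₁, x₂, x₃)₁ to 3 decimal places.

At (3, 1/2, 3/2): F = (-11.500, -15.500, 14.500).
Jacobian J = [[-x₂, -x₁ - 2, -8·x₃], [-4, -1, 0], [4·x₃, 0, 4·x₁ - 1]].
At the point, J = [[-0.500, -5.000, -12.000], [-4.000, -1.000, 0.000], [6.000, 0.000, 11.000]] (det J = -286.500).
Solving J·Δ = −F gives Δ = (-3.141, -2.935, 0.395).
Then the next iterate is (x₁, x₂, x₃)₁ = (-0.141, -2.435, 1.895).

(-0.141, -2.435, 1.895)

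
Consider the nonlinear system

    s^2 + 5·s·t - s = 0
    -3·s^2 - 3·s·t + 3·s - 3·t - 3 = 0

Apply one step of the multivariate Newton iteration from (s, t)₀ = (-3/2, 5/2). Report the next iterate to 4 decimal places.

(0.6774, 2.9677)

At (-3/2, 5/2): F = (-15.0000, -10.5000).
Jacobian J = [[2·s + 5·t - 1, 5·s], [-6·s - 3·t + 3, -3·s - 3]].
At the point, J = [[8.5000, -7.5000], [4.5000, 1.5000]] (det J = 46.5000).
Solving J·Δ = −F gives Δ = (2.1774, 0.4677).
Then the next iterate is (s, t)₁ = (0.6774, 2.9677).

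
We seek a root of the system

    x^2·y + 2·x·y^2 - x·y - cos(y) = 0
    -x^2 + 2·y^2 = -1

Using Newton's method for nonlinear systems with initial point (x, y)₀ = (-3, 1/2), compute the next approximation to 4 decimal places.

(-1.7557, 0.5171)

At (-3, 1/2): F = (3.622417, -7.5000).
Jacobian J = [[2·x·y + 2·y^2 - y, x^2 + 4·x·y - x + sin(y)], [-2·x, 4·y]].
At the point, J = [[-3.0000, 6.479426], [6.0000, 2.0000]] (det J = -44.876553).
Solving J·Δ = −F gives Δ = (1.2443, 0.0171).
Then the next iterate is (x, y)₁ = (-1.7557, 0.5171).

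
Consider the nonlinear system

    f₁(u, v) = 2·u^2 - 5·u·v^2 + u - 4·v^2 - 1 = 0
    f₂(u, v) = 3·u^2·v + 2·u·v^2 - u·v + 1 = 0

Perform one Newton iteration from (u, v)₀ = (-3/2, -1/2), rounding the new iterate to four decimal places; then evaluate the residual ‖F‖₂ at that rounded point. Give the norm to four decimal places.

1.1121

At (-3/2, -1/2): F = (2.8750, -3.8750).
Jacobian J = [[4·u - 5·v^2 + 1, -10·u·v - 8·v], [6·u·v + 2·v^2 - v, 3·u^2 + 4·u·v - u]].
At the point, J = [[-6.2500, -3.5000], [5.5000, 11.2500]] (det J = -51.0625).
Solving J·Δ = −F gives Δ = (0.3678, 0.1646).
Then the next iterate is (u, v)₁ = (-1.1322, -0.3354).
Re-evaluating at (-1.1322, -0.3354): F = (0.618405, -0.924294), so ‖F‖₂ = 1.1121.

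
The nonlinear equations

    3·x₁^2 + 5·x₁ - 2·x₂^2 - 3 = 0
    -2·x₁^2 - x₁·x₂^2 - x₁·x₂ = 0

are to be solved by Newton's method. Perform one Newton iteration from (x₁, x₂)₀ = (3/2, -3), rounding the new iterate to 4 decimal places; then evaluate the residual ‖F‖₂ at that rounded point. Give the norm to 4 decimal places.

4.4246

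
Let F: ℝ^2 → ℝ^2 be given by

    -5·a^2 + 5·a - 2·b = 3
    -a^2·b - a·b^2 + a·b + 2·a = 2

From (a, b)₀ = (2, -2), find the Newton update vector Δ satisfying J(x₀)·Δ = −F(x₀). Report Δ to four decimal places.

(-0.7073, 0.8049)

At (2, -2): F = (-9.0000, -2.0000).
Jacobian J = [[-10·a + 5, -2], [-2·a·b - b^2 + b + 2, -a^2 - 2·a·b + a]].
At the point, J = [[-15.0000, -2.0000], [4.0000, 6.0000]] (det J = -82.0000).
Solving J·Δ = −F gives Δ = (-0.7073, 0.8049).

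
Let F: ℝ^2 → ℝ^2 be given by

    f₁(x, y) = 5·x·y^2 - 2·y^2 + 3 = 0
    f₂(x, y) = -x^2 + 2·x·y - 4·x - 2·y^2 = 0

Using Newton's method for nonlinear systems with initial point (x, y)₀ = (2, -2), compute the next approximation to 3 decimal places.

(-1.306, -2.972)

At (2, -2): F = (35.000, -28.000).
Jacobian J = [[5·y^2, 10·x·y - 4·y], [-2·x + 2·y - 4, 2·x - 4·y]].
At the point, J = [[20.000, -32.000], [-12.000, 12.000]] (det J = -144.000).
Solving J·Δ = −F gives Δ = (-3.306, -0.972).
Then the next iterate is (x, y)₁ = (-1.306, -2.972).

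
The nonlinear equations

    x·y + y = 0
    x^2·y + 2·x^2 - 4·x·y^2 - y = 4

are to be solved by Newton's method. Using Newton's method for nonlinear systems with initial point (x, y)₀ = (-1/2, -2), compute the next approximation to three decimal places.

At (-1/2, -2): F = (-1.000, 6.000).
Jacobian J = [[y, x + 1], [2·x·y + 4·x - 4·y^2, x^2 - 8·x·y - 1]].
At the point, J = [[-2.000, 0.500], [-16.000, -8.750]] (det J = 25.500).
Solving J·Δ = −F gives Δ = (-0.225, 1.098).
Then the next iterate is (x, y)₁ = (-0.725, -0.902).

(-0.725, -0.902)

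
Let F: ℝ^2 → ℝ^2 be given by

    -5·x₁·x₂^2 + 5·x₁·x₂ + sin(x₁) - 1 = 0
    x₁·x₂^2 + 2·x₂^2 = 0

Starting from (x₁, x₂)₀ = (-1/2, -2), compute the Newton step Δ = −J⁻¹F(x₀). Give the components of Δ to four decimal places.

At (-1/2, -2): F = (13.520574, 6.0000).
Jacobian J = [[-5·x₂^2 + 5·x₂ + cos(x₁), -10·x₁·x₂ + 5·x₁], [x₂^2, 2·x₁·x₂ + 4·x₂]].
At the point, J = [[-29.122417, -12.5000], [4.0000, -6.0000]] (det J = 224.734505).
Solving J·Δ = −F gives Δ = (0.0272, 1.0182).

(0.0272, 1.0182)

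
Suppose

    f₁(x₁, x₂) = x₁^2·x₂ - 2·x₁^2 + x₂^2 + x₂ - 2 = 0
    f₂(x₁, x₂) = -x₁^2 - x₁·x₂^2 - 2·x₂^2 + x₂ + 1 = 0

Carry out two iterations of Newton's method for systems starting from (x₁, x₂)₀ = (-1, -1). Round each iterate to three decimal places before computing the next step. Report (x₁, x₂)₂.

(2.512, -0.479)

At (-1, -1): F = (-5.000, -2.000).
Jacobian J = [[2·x₁·x₂ - 4·x₁, x₁^2 + 2·x₂ + 1], [-2·x₁ - x₂^2, -2·x₁·x₂ - 4·x₂ + 1]].
At the point, J = [[6.000, 0.000], [1.000, 3.000]] (det J = 18.000).
Solving J·Δ = −F gives Δ = (0.833, 0.389).
Then the next iterate is (x₁, x₂)₁ = (-0.167, -0.611).
Round to (-0.167, -0.611) and repeat: F = (-2.31050, -0.32319), J = [[0.87207, -0.19411], [-0.03932, 3.23993]].
Δ = (2.679, 0.132), so (x₁, x₂)₂ = (2.512, -0.479).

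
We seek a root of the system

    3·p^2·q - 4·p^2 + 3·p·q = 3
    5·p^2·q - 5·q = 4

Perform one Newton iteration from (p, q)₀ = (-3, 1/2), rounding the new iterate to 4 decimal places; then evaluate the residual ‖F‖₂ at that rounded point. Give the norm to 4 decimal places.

At (-3, 1/2): F = (-30.0000, 16.0000).
Jacobian J = [[6·p·q - 8·p + 3·q, 3·p^2 + 3·p], [10·p·q, 5·p^2 - 5]].
At the point, J = [[16.5000, 18.0000], [-15.0000, 40.0000]] (det J = 930.0000).
Solving J·Δ = −F gives Δ = (1.6000, 0.2000).
Then the next iterate is (p, q)₁ = (-1.4000, 0.7000).
Re-evaluating at (-1.4000, 0.7000): F = (-9.6640, -0.6400), so ‖F‖₂ = 9.6852.

9.6852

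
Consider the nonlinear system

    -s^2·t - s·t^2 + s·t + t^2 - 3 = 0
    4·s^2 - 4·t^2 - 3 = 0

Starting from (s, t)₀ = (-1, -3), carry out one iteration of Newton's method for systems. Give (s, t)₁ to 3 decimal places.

(-0.974, -1.533)

At (-1, -3): F = (21.000, -35.000).
Jacobian J = [[-2·s·t - t^2 + t, -s^2 - 2·s·t + s + 2·t], [8·s, -8·t]].
At the point, J = [[-18.000, -14.000], [-8.000, 24.000]] (det J = -544.000).
Solving J·Δ = −F gives Δ = (0.026, 1.467).
Then the next iterate is (s, t)₁ = (-0.974, -1.533).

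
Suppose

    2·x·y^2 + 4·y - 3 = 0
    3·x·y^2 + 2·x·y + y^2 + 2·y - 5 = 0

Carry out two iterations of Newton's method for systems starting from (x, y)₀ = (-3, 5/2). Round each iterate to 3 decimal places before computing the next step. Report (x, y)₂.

(2.808, 1.264)

At (-3, 5/2): F = (-30.500, -65.000).
Jacobian J = [[2·y^2, 4·x·y + 4], [3·y^2 + 2·y, 6·x·y + 2·x + 2·y + 2]].
At the point, J = [[12.500, -26.000], [23.750, -44.000]] (det J = 67.500).
Solving J·Δ = −F gives Δ = (5.156, 1.306).
Then the next iterate is (x, y)₁ = (2.156, 3.806).
Round to (2.156, 3.806) and repeat: F = (74.68606, 127.20220), J = [[28.97127, 36.82294], [51.06891, 63.15842]].
Δ = (0.652, -2.542), so (x, y)₂ = (2.808, 1.264).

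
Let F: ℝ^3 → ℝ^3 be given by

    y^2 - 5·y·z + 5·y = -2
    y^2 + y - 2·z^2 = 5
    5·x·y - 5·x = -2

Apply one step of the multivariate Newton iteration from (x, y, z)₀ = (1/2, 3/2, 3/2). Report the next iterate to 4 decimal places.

At (1/2, 3/2, 3/2): F = (0.5000, -5.7500, 3.2500).
Jacobian J = [[0, 2·y - 5·z + 5, -5·y], [0, 2·y + 1, -4·z], [5·y - 5, 5·x, 0]].
At the point, J = [[0.0000, 0.5000, -7.5000], [0.0000, 4.0000, -6.0000], [2.5000, 2.5000, 0.0000]] (det J = 67.5000).
Solving J·Δ = −F gives Δ = (-3.0083, 1.7083, 0.1806).
Then the next iterate is (x, y, z)₁ = (-2.5083, 3.2083, 1.6806).

(-2.5083, 3.2083, 1.6806)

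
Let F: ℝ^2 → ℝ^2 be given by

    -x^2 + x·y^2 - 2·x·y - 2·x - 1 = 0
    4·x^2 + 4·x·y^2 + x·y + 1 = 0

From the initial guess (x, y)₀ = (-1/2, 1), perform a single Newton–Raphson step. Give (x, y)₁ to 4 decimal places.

(-0.3750, 0.9167)

At (-1/2, 1): F = (0.2500, -0.5000).
Jacobian J = [[-2·x + y^2 - 2·y - 2, 2·x·y - 2·x], [8·x + 4·y^2 + y, 8·x·y + x]].
At the point, J = [[-2.0000, 0.0000], [1.0000, -4.5000]] (det J = 9.0000).
Solving J·Δ = −F gives Δ = (0.1250, -0.0833).
Then the next iterate is (x, y)₁ = (-0.3750, 0.9167).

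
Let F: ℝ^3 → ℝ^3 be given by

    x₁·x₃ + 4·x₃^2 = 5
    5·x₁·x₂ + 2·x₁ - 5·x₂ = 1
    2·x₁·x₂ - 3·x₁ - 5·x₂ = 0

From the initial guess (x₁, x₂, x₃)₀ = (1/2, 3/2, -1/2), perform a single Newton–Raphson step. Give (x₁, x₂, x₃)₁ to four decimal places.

At (1/2, 3/2, -1/2): F = (-4.2500, -3.7500, -7.5000).
Jacobian J = [[x₃, 0, x₁ + 8·x₃], [5·x₂ + 2, 5·x₁ - 5, 0], [2·x₂ - 3, 2·x₁ - 5, 0]].
At the point, J = [[-0.5000, 0.0000, -3.5000], [9.5000, -2.5000, 0.0000], [0.0000, -4.0000, 0.0000]] (det J = 133.0000).
Solving J·Δ = −F gives Δ = (-0.0987, -1.8750, -1.2002).
Then the next iterate is (x₁, x₂, x₃)₁ = (0.4013, -0.3750, -1.7002).

(0.4013, -0.3750, -1.7002)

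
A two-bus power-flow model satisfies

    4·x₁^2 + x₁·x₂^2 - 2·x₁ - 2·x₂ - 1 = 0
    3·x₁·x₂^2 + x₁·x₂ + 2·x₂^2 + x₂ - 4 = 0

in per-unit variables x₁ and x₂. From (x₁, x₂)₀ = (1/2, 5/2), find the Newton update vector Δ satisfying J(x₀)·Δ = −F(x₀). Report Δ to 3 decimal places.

(0.448, -1.639)

At (1/2, 5/2): F = (-2.875, 21.625).
Jacobian J = [[8·x₁ + x₂^2 - 2, 2·x₁·x₂ - 2], [3·x₂^2 + x₂, 6·x₁·x₂ + x₁ + 4·x₂ + 1]].
At the point, J = [[8.250, 0.500], [21.250, 19.000]] (det J = 146.125).
Solving J·Δ = −F gives Δ = (0.448, -1.639).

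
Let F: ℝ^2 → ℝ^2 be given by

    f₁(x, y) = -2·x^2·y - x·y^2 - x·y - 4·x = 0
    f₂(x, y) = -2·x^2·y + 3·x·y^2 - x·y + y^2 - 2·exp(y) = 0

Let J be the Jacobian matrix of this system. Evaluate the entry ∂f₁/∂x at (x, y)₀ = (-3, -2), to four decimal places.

-30.0000

∂f₁/∂x = -4·x·y - y^2 - y - 4.
At (-3, -2) this is -30.0000.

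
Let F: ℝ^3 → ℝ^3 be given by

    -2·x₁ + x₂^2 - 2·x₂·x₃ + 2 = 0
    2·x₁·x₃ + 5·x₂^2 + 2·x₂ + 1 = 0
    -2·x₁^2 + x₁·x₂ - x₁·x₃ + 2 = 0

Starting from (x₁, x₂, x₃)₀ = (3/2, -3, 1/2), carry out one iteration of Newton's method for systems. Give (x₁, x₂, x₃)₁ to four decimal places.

At (3/2, -3, 1/2): F = (11.0000, 41.5000, -7.7500).
Jacobian J = [[-2, 2·x₂ - 2·x₃, -2·x₂], [2·x₃, 10·x₂ + 2, 2·x₁], [-4·x₁ + x₂ - x₃, x₁, -x₁]].
At the point, J = [[-2.0000, -7.0000, 6.0000], [1.0000, -28.0000, 3.0000], [-9.5000, 1.5000, -1.5000]] (det J = -1473.0000).
Solving J·Δ = −F gives Δ = (-0.5356, 1.4257, -0.3486).
Then the next iterate is (x₁, x₂, x₃)₁ = (0.9644, -1.5743, 0.1514).

(0.9644, -1.5743, 0.1514)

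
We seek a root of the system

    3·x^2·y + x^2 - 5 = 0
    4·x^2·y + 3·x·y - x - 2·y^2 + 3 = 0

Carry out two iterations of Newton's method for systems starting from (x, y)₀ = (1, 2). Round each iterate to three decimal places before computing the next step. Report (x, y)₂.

At (1, 2): F = (2.000, 8.000).
Jacobian J = [[6·x·y + 2·x, 3·x^2], [8·x·y + 3·y - 1, 4·x^2 + 3·x - 4·y]].
At the point, J = [[14.000, 3.000], [21.000, -1.000]] (det J = -77.000).
Solving J·Δ = −F gives Δ = (-0.338, 0.909).
Then the next iterate is (x, y)₁ = (0.662, 2.909).
Round to (0.662, 2.909) and repeat: F = (-0.73720, -3.70988), J = [[12.87855, 1.31473], [23.13306, -7.89702]].
Δ = (0.081, -0.233), so (x, y)₂ = (0.743, 2.676).

(0.743, 2.676)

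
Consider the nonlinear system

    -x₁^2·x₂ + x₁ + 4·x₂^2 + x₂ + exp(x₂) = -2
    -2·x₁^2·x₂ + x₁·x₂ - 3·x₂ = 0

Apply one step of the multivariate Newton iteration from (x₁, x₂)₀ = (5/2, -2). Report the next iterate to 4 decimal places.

At (5/2, -2): F = (31.135335, 26.0000).
Jacobian J = [[-2·x₁·x₂ + 1, -x₁^2 + 8·x₂ + exp(x₂) + 1], [-4·x₁·x₂ + x₂, -2·x₁^2 + x₁ - 3]].
At the point, J = [[11.0000, -21.114665], [18.0000, -13.0000]] (det J = 237.063965).
Solving J·Δ = −F gives Δ = (-0.6084, 1.1576).
Then the next iterate is (x₁, x₂)₁ = (1.8916, -0.8424).

(1.8916, -0.8424)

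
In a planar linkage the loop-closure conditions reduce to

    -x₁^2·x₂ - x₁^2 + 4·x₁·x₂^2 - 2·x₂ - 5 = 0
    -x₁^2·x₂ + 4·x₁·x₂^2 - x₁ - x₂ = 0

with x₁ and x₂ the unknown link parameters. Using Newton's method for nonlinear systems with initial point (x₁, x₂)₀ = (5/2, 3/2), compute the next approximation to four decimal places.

(0.0242, 1.1533)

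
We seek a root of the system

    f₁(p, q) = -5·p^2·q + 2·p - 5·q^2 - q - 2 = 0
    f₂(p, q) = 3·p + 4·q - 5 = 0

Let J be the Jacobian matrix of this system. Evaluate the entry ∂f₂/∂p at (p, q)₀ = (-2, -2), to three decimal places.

3.000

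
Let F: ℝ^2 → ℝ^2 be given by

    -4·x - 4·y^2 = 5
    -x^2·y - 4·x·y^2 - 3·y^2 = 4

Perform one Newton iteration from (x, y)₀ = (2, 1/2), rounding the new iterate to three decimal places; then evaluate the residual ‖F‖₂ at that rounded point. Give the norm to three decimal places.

At (2, 1/2): F = (-14.000, -8.750).
Jacobian J = [[-4, -8·y], [-2·x·y - 4·y^2, -x^2 - 8·x·y - 6·y]].
At the point, J = [[-4.000, -4.000], [-3.000, -15.000]] (det J = 48.000).
Solving J·Δ = −F gives Δ = (-3.646, 0.146).
Then the next iterate is (x, y)₁ = (-1.646, 0.646).
Re-evaluating at (-1.646, 0.646): F = (-0.08526, -4.25456), so ‖F‖₂ = 4.255.

4.255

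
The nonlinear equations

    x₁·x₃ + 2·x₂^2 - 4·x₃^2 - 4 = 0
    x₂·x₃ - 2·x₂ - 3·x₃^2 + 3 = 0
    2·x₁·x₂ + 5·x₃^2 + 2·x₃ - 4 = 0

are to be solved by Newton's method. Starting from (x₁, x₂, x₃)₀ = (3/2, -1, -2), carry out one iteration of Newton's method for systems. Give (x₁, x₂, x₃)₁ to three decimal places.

(-2.250, 1.346, -0.692)

At (3/2, -1, -2): F = (-21.000, -5.000, 9.000).
Jacobian J = [[x₃, 4·x₂, x₁ - 8·x₃], [0, x₃ - 2, x₂ - 6·x₃], [2·x₂, 2·x₁, 10·x₃ + 2]].
At the point, J = [[-2.000, -4.000, 17.500], [0.000, -4.000, 11.000], [-2.000, 3.000, -18.000]] (det J = -130.000).
Solving J·Δ = −F gives Δ = (-3.750, 2.346, 1.308).
Then the next iterate is (x₁, x₂, x₃)₁ = (-2.250, 1.346, -0.692).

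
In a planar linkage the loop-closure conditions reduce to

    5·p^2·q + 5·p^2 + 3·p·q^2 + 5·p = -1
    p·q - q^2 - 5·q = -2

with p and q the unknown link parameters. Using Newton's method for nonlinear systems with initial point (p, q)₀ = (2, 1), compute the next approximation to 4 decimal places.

At (2, 1): F = (57.0000, -2.0000).
Jacobian J = [[10·p·q + 10·p + 3·q^2 + 5, 5·p^2 + 6·p·q], [q, p - 2·q - 5]].
At the point, J = [[48.0000, 32.0000], [1.0000, -5.0000]] (det J = -272.0000).
Solving J·Δ = −F gives Δ = (-0.8125, -0.5625).
Then the next iterate is (p, q)₁ = (1.1875, 0.4375).

(1.1875, 0.4375)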